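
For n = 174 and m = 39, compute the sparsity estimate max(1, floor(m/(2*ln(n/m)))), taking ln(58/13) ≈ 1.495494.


n/m = 174/39 = 58/13.
ln(n/m) ≈ 1.495494.
2*ln(n/m) ≈ 2.990988.
m/(2*ln(n/m)) ≈ 39/2.990988 ≈ 13.0392.
floor = 13.
k_max = max(1, 13) = 13.

13


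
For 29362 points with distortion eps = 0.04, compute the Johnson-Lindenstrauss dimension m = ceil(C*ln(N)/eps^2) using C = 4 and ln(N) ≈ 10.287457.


ln(29362) ≈ 10.287457.
eps^2 = 0.04^2 = 0.0016.
C*ln(N)/eps^2 ≈ 4*10.287457/0.0016 ≈ 25718.6425.
m = ceil(25718.6425) = 25719.

25719


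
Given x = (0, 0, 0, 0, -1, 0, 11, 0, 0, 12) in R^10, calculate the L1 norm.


Non-zero entries: [(4, -1), (6, 11), (9, 12)]
Absolute values: [1, 11, 12]
||x||_1 = sum = 24.

24


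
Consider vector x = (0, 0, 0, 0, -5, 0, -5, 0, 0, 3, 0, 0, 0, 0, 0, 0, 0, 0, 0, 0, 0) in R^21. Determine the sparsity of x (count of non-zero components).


Non-zero positions: [4, 6, 9].
Sparsity = 3.

3


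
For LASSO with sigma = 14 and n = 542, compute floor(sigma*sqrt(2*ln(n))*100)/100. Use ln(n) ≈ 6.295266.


ln(542) ≈ 6.295266.
2*ln(n) ≈ 12.590532.
sqrt(2*ln(n)) ≈ sqrt(12.590532) ≈ 3.548314.
lambda ≈ 14*3.548314 = 49.676396.
floor(lambda*100)/100 = 49.67.

49.67


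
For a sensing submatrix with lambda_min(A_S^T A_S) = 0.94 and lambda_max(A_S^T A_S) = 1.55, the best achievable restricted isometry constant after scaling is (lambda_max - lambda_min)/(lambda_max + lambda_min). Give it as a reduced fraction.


lambda_max - lambda_min = 1.55 - 0.94 = 0.61.
lambda_max + lambda_min = 1.55 + 0.94 = 2.49.
delta = 0.61/2.49 = 61/249.

61/249


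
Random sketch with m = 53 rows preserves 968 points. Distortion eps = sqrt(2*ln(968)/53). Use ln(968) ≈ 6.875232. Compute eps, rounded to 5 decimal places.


ln(968) ≈ 6.875232.
2*ln(N)/m ≈ 2*6.875232/53 ≈ 0.25944272.
eps = sqrt(0.25944272) ≈ 0.5093552 ≈ 0.50936.

0.50936


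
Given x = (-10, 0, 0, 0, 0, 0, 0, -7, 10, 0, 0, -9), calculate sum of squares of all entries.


Non-zero entries: [(0, -10), (7, -7), (8, 10), (11, -9)]
Squares: [100, 49, 100, 81]
||x||_2^2 = sum = 330.

330


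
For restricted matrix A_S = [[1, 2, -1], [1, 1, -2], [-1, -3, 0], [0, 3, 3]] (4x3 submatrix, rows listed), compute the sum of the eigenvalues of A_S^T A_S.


Sum of eigenvalues of A_S^T A_S = trace(A_S^T A_S) = sum of squared column norms of A_S.
A_S^T A_S diagonal: [3, 23, 14].
trace = 3 + 23 + 14 = 40.

40


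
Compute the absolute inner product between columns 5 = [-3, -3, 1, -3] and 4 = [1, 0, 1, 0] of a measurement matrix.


Inner product: -3*1 + -3*0 + 1*1 + -3*0
Products: [-3, 0, 1, 0]
Sum = -2.
|dot| = 2.

2


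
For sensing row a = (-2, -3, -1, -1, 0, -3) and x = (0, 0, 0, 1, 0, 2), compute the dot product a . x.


Non-zero terms: ['-1*1', '-3*2']
Products: [-1, -6]
y = sum = -7.

-7


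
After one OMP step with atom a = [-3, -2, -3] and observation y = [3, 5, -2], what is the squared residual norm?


a^T a = 22.
a^T y = -13.
coeff = -13/22 = -13/22.
||r||^2 = 667/22.

667/22


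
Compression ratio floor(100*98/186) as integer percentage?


100*m/n = 100*98/186 ≈ 52.6882.
floor = 52.

52


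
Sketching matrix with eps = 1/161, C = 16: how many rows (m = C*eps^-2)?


1/eps = 161.
(1/eps)^2 = 25921.
m = 16*25921 = 414736.

414736


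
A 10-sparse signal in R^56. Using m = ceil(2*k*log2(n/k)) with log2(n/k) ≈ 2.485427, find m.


log2(n/k) = log2(56/10) ≈ 2.485427.
2*k*log2(n/k) ≈ 2*10*2.485427 = 49.70854.
m = ceil(49.70854) = 50.

50


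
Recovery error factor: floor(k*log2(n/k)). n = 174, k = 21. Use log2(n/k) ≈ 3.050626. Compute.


log2(n/k) = log2(174/21) ≈ 3.050626.
k*log2(n/k) ≈ 21*3.050626 = 64.063146.
floor(64.063146) = 64.

64


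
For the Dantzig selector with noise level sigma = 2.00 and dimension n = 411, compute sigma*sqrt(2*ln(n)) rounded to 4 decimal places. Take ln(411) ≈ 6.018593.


ln(411) ≈ 6.018593.
2*ln(n) ≈ 12.037186.
sqrt(2*ln(n)) ≈ sqrt(12.037186) ≈ 3.469465.
threshold ≈ 2.00*3.469465 = 6.93893 ≈ 6.9389.

6.9389


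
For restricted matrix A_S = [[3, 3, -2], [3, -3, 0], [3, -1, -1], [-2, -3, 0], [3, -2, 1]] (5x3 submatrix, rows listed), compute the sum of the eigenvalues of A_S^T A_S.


Sum of eigenvalues of A_S^T A_S = trace(A_S^T A_S) = sum of squared column norms of A_S.
A_S^T A_S diagonal: [40, 32, 6].
trace = 40 + 32 + 6 = 78.

78


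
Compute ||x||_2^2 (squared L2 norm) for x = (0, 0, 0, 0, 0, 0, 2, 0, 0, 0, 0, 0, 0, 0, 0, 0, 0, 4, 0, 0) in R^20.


Non-zero entries: [(6, 2), (17, 4)]
Squares: [4, 16]
||x||_2^2 = sum = 20.

20


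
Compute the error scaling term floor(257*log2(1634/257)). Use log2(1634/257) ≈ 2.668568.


log2(n/k) = log2(1634/257) ≈ 2.668568.
k*log2(n/k) ≈ 257*2.668568 = 685.821976.
floor(685.821976) = 685.

685


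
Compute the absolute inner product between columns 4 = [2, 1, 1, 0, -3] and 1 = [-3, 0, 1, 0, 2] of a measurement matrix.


Inner product: 2*-3 + 1*0 + 1*1 + 0*0 + -3*2
Products: [-6, 0, 1, 0, -6]
Sum = -11.
|dot| = 11.

11


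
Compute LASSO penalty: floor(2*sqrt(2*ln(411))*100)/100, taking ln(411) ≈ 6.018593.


ln(411) ≈ 6.018593.
2*ln(n) ≈ 12.037186.
sqrt(2*ln(n)) ≈ sqrt(12.037186) ≈ 3.469465.
lambda ≈ 2*3.469465 = 6.93893.
floor(lambda*100)/100 = 6.93.

6.93


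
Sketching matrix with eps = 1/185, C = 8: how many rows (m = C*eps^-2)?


1/eps = 185.
(1/eps)^2 = 34225.
m = 8*34225 = 273800.

273800


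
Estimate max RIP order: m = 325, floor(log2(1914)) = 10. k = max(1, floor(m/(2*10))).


floor(log2(1914)) = 10.
2*10 = 20.
m/(2*floor(log2(n))) = 325/20 ≈ 16.25.
floor = 16.
k = max(1, 16) = 16.

16


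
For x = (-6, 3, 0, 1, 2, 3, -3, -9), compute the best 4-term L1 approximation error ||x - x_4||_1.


Sorted |x_i| descending: [9, 6, 3, 3, 3, 2, 1, 0]
Keep top 4: [9, 6, 3, 3]
Tail entries: [3, 2, 1, 0]
L1 error = sum of tail = 6.

6


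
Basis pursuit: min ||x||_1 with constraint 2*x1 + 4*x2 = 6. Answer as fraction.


Axis intercepts:
  x1 = 3, x2 = 0: L1 = 3
  x1 = 0, x2 = 3/2: L1 = 3/2
x* = (0, 3/2)
||x*||_1 = 3/2.

3/2


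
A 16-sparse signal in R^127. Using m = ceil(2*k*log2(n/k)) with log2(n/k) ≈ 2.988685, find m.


log2(n/k) = log2(127/16) ≈ 2.988685.
2*k*log2(n/k) ≈ 2*16*2.988685 = 95.63792.
m = ceil(95.63792) = 96.

96


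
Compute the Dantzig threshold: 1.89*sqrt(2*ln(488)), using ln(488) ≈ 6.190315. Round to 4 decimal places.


ln(488) ≈ 6.190315.
2*ln(n) ≈ 12.38063.
sqrt(2*ln(n)) ≈ sqrt(12.38063) ≈ 3.518612.
threshold ≈ 1.89*3.518612 = 6.65017668 ≈ 6.6502.

6.6502


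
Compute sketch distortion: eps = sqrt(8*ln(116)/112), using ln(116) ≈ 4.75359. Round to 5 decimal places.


ln(116) ≈ 4.75359.
8*ln(N)/m ≈ 8*4.75359/112 ≈ 0.33954214.
eps = sqrt(0.33954214) ≈ 0.5827024 ≈ 0.58270.

0.58270


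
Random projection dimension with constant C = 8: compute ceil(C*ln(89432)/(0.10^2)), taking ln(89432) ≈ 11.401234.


ln(89432) ≈ 11.401234.
eps^2 = 0.10^2 = 0.01.
C*ln(N)/eps^2 ≈ 8*11.401234/0.01 ≈ 9120.9872.
m = ceil(9120.9872) = 9121.

9121


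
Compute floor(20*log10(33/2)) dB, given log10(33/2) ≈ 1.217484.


||x||/||e|| = 33/2.
log10(33/2) ≈ 1.217484.
20*log10(||x||/||e||) ≈ 20*1.217484 = 24.34968.
floor(24.34968) = 24.

24


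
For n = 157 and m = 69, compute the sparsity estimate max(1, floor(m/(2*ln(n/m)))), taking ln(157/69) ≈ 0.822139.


n/m = 157/69.
ln(n/m) ≈ 0.822139.
2*ln(n/m) ≈ 1.644278.
m/(2*ln(n/m)) ≈ 69/1.644278 ≈ 41.9637.
floor = 41.
k_max = max(1, 41) = 41.

41


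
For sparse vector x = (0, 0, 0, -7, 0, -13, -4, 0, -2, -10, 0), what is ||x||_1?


Non-zero entries: [(3, -7), (5, -13), (6, -4), (8, -2), (9, -10)]
Absolute values: [7, 13, 4, 2, 10]
||x||_1 = sum = 36.

36


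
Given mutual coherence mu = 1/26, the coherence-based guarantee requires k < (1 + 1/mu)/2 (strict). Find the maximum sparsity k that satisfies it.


1/mu = 26.
1 + 1/mu = 27.
(1 + 1/mu)/2 = 13.5 is not an integer, so k_max = floor(13.5) = 13.

13


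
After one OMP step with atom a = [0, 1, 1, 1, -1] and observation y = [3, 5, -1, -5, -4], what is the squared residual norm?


a^T a = 4.
a^T y = 3.
coeff = 3/4 = 3/4.
||r||^2 = 295/4.

295/4


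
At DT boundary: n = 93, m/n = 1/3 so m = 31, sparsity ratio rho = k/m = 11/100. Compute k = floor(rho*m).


m = 1/3*93 = 31.
rho = 11/100.
rho*m = 11/100*31 = 3.41.
k = floor(3.41) = 3.

3


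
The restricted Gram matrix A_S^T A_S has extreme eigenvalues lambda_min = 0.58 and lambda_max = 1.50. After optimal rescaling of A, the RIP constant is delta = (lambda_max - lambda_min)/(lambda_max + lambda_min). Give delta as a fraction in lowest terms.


lambda_max - lambda_min = 1.50 - 0.58 = 0.92.
lambda_max + lambda_min = 1.50 + 0.58 = 2.08.
delta = 0.92/2.08 = 92/208 = 23/52.

23/52


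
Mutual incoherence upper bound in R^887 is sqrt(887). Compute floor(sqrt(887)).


29^2 = 841 <= 887 < 900 = 30^2, so 29 <= sqrt(887) < 30.
floor(sqrt(887)) = 29.

29


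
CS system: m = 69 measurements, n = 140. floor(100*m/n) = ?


100*m/n = 100*69/140 ≈ 49.2857.
floor = 49.

49


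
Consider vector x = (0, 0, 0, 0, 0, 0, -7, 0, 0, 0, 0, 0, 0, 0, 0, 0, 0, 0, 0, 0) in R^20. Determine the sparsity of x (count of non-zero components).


Non-zero positions: [6].
Sparsity = 1.

1


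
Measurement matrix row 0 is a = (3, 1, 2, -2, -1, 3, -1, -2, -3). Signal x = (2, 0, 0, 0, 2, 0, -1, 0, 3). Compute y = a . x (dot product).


Non-zero terms: ['3*2', '-1*2', '-1*-1', '-3*3']
Products: [6, -2, 1, -9]
y = sum = -4.

-4


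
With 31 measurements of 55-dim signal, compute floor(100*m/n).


100*m/n = 100*31/55 ≈ 56.3636.
floor = 56.

56


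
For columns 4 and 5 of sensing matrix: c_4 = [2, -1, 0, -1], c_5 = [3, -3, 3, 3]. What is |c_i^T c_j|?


Inner product: 2*3 + -1*-3 + 0*3 + -1*3
Products: [6, 3, 0, -3]
Sum = 6.
|dot| = 6.

6


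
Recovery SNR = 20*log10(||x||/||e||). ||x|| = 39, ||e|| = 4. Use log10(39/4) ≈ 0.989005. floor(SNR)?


||x||/||e|| = 39/4.
log10(39/4) ≈ 0.989005.
20*log10(||x||/||e||) ≈ 20*0.989005 = 19.7801.
floor(19.7801) = 19.

19


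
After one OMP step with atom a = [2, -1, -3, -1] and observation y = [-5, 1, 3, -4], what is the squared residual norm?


a^T a = 15.
a^T y = -16.
coeff = -16/15 = -16/15.
||r||^2 = 509/15.

509/15


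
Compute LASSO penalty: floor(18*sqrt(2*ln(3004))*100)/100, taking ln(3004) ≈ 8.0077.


ln(3004) ≈ 8.0077.
2*ln(n) ≈ 16.0154.
sqrt(2*ln(n)) ≈ sqrt(16.0154) ≈ 4.001925.
lambda ≈ 18*4.001925 = 72.03465.
floor(lambda*100)/100 = 72.03.

72.03


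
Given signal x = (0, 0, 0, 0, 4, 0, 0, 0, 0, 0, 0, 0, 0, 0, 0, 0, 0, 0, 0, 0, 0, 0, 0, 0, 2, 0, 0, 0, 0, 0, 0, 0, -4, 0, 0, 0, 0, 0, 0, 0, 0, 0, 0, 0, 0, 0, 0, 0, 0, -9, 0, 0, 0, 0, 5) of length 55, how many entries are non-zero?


Non-zero positions: [4, 24, 32, 49, 54].
Sparsity = 5.

5


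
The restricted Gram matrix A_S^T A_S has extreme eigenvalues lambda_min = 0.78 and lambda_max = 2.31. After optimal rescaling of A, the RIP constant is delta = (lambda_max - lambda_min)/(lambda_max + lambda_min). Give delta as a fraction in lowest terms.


lambda_max - lambda_min = 2.31 - 0.78 = 1.53.
lambda_max + lambda_min = 2.31 + 0.78 = 3.09.
delta = 1.53/3.09 = 153/309 = 51/103.

51/103


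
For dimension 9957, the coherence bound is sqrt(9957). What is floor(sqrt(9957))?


99^2 = 9801 <= 9957 < 10000 = 100^2, so 99 <= sqrt(9957) < 100.
floor(sqrt(9957)) = 99.

99


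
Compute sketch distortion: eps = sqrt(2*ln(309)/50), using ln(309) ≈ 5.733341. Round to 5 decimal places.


ln(309) ≈ 5.733341.
2*ln(N)/m ≈ 2*5.733341/50 ≈ 0.22933364.
eps = sqrt(0.22933364) ≈ 0.4788879 ≈ 0.47889.

0.47889


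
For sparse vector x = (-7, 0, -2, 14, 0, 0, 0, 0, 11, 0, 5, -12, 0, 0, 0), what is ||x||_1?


Non-zero entries: [(0, -7), (2, -2), (3, 14), (8, 11), (10, 5), (11, -12)]
Absolute values: [7, 2, 14, 11, 5, 12]
||x||_1 = sum = 51.

51


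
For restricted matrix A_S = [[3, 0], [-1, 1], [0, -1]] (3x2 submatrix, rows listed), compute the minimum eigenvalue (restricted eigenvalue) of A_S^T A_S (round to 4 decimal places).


A_S^T A_S = [[10, -1], [-1, 2]].
trace = 12.
det = 19.
disc = trace^2 - 4*det = 144 - 4*19 = 68.
sqrt(68) ≈ 8.246211.
lam_min = (12 - sqrt(68))/2 ≈ (12 - 8.246211)/2 = 1.8768945 ≈ 1.8769.

1.8769


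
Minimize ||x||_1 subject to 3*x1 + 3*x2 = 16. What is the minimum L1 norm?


Axis intercepts:
  x1 = 16/3, x2 = 0: L1 = 16/3
  x1 = 0, x2 = 16/3: L1 = 16/3
x* = (16/3, 0)
||x*||_1 = 16/3.

16/3


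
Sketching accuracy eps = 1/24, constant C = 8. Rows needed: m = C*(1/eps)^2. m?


1/eps = 24.
(1/eps)^2 = 576.
m = 8*576 = 4608.

4608


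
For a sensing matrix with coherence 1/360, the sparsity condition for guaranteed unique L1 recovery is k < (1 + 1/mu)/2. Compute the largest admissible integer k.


1/mu = 360.
1 + 1/mu = 361.
(1 + 1/mu)/2 = 180.5 is not an integer, so k_max = floor(180.5) = 180.

180


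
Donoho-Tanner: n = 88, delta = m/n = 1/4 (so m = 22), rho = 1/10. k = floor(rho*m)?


m = 1/4*88 = 22.
rho = 1/10.
rho*m = 1/10*22 = 2.2.
k = floor(2.2) = 2.

2


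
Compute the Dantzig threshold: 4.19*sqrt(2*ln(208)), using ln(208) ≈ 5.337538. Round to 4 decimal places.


ln(208) ≈ 5.337538.
2*ln(n) ≈ 10.675076.
sqrt(2*ln(n)) ≈ sqrt(10.675076) ≈ 3.267273.
threshold ≈ 4.19*3.267273 = 13.68987387 ≈ 13.6899.

13.6899


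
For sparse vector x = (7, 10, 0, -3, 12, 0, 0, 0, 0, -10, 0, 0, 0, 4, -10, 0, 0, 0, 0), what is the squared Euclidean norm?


Non-zero entries: [(0, 7), (1, 10), (3, -3), (4, 12), (9, -10), (13, 4), (14, -10)]
Squares: [49, 100, 9, 144, 100, 16, 100]
||x||_2^2 = sum = 518.

518


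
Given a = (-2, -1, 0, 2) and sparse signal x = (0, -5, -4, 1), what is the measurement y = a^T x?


Non-zero terms: ['-1*-5', '0*-4', '2*1']
Products: [5, 0, 2]
y = sum = 7.

7


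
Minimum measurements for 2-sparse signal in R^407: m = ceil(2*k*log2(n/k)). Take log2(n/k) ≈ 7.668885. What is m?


log2(n/k) = log2(407/2) ≈ 7.668885.
2*k*log2(n/k) ≈ 2*2*7.668885 = 30.67554.
m = ceil(30.67554) = 31.

31


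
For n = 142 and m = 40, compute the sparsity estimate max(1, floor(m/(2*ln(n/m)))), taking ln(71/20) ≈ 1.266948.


n/m = 142/40 = 71/20.
ln(n/m) ≈ 1.266948.
2*ln(n/m) ≈ 2.533896.
m/(2*ln(n/m)) ≈ 40/2.533896 ≈ 15.786.
floor = 15.
k_max = max(1, 15) = 15.

15


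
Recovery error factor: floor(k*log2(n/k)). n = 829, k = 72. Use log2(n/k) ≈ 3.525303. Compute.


log2(n/k) = log2(829/72) ≈ 3.525303.
k*log2(n/k) ≈ 72*3.525303 = 253.821816.
floor(253.821816) = 253.

253


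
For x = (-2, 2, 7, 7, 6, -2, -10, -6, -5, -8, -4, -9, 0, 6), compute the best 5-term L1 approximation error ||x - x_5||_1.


Sorted |x_i| descending: [10, 9, 8, 7, 7, 6, 6, 6, 5, 4, 2, 2, 2, 0]
Keep top 5: [10, 9, 8, 7, 7]
Tail entries: [6, 6, 6, 5, 4, 2, 2, 2, 0]
L1 error = sum of tail = 33.

33


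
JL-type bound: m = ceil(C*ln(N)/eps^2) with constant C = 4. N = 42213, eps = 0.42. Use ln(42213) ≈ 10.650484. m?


ln(42213) ≈ 10.650484.
eps^2 = 0.42^2 = 0.1764.
C*ln(N)/eps^2 ≈ 4*10.650484/0.1764 ≈ 241.5076.
m = ceil(241.5076) = 242.

242


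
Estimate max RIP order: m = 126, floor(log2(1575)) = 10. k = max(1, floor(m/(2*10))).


floor(log2(1575)) = 10.
2*10 = 20.
m/(2*floor(log2(n))) = 126/20 ≈ 6.3.
floor = 6.
k = max(1, 6) = 6.

6


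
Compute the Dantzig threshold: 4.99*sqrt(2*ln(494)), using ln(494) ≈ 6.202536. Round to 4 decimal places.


ln(494) ≈ 6.202536.
2*ln(n) ≈ 12.405072.
sqrt(2*ln(n)) ≈ sqrt(12.405072) ≈ 3.522083.
threshold ≈ 4.99*3.522083 = 17.57519417 ≈ 17.5752.

17.5752


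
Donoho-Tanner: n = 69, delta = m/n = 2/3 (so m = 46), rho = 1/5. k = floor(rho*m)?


m = 2/3*69 = 46.
rho = 1/5.
rho*m = 1/5*46 = 9.2.
k = floor(9.2) = 9.

9


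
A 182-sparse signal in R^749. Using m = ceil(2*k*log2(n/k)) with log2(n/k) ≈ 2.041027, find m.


log2(n/k) = log2(749/182) ≈ 2.041027.
2*k*log2(n/k) ≈ 2*182*2.041027 = 742.933828.
m = ceil(742.933828) = 743.

743


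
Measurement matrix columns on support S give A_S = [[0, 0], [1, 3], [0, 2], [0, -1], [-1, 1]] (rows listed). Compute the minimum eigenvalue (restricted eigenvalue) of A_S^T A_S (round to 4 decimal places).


A_S^T A_S = [[2, 2], [2, 15]].
trace = 17.
det = 26.
disc = trace^2 - 4*det = 289 - 4*26 = 185.
sqrt(185) ≈ 13.601471.
lam_min = (17 - sqrt(185))/2 ≈ (17 - 13.601471)/2 = 1.6992645 ≈ 1.6993.

1.6993


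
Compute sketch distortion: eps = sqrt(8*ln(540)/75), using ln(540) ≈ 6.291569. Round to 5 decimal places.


ln(540) ≈ 6.291569.
8*ln(N)/m ≈ 8*6.291569/75 ≈ 0.67110069.
eps = sqrt(0.67110069) ≈ 0.8192074 ≈ 0.81921.

0.81921


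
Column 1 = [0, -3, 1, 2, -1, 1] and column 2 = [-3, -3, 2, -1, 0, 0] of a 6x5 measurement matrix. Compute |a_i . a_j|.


Inner product: 0*-3 + -3*-3 + 1*2 + 2*-1 + -1*0 + 1*0
Products: [0, 9, 2, -2, 0, 0]
Sum = 9.
|dot| = 9.

9


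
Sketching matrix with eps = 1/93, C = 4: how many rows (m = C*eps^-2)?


1/eps = 93.
(1/eps)^2 = 8649.
m = 4*8649 = 34596.

34596


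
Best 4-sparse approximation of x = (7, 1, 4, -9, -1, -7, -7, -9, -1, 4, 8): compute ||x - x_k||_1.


Sorted |x_i| descending: [9, 9, 8, 7, 7, 7, 4, 4, 1, 1, 1]
Keep top 4: [9, 9, 8, 7]
Tail entries: [7, 7, 4, 4, 1, 1, 1]
L1 error = sum of tail = 25.

25


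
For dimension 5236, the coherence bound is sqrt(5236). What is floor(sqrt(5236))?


72^2 = 5184 <= 5236 < 5329 = 73^2, so 72 <= sqrt(5236) < 73.
floor(sqrt(5236)) = 72.

72


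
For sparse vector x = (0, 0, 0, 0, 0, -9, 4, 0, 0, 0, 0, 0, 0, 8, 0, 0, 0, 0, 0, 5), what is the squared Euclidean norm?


Non-zero entries: [(5, -9), (6, 4), (13, 8), (19, 5)]
Squares: [81, 16, 64, 25]
||x||_2^2 = sum = 186.

186


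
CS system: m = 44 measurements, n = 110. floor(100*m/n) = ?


100*m/n = 100*44/110 ≈ 40.0.
floor = 40.

40


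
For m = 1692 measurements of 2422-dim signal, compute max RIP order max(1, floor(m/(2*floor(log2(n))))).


floor(log2(2422)) = 11.
2*11 = 22.
m/(2*floor(log2(n))) = 1692/22 ≈ 76.9091.
floor = 76.
k = max(1, 76) = 76.

76


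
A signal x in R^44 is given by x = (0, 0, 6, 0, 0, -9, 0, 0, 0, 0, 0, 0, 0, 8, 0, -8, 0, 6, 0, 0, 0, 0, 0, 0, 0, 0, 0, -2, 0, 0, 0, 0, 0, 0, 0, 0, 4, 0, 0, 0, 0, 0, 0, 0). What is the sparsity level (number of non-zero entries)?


Non-zero positions: [2, 5, 13, 15, 17, 27, 36].
Sparsity = 7.

7


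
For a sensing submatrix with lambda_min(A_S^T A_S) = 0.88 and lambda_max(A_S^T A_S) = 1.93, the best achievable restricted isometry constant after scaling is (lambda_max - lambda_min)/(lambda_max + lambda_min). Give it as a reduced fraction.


lambda_max - lambda_min = 1.93 - 0.88 = 1.05.
lambda_max + lambda_min = 1.93 + 0.88 = 2.81.
delta = 1.05/2.81 = 105/281.

105/281


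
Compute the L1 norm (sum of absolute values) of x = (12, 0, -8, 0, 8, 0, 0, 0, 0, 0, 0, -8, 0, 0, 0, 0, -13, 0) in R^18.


Non-zero entries: [(0, 12), (2, -8), (4, 8), (11, -8), (16, -13)]
Absolute values: [12, 8, 8, 8, 13]
||x||_1 = sum = 49.

49


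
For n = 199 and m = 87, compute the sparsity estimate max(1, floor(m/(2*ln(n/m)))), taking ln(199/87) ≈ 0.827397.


n/m = 199/87.
ln(n/m) ≈ 0.827397.
2*ln(n/m) ≈ 1.654794.
m/(2*ln(n/m)) ≈ 87/1.654794 ≈ 52.5745.
floor = 52.
k_max = max(1, 52) = 52.

52


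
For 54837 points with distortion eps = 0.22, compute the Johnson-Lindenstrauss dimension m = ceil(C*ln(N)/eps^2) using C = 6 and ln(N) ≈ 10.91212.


ln(54837) ≈ 10.91212.
eps^2 = 0.22^2 = 0.0484.
C*ln(N)/eps^2 ≈ 6*10.91212/0.0484 ≈ 1352.7421.
m = ceil(1352.7421) = 1353.

1353


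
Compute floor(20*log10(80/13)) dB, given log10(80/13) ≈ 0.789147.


||x||/||e|| = 80/13.
log10(80/13) ≈ 0.789147.
20*log10(||x||/||e||) ≈ 20*0.789147 = 15.78294.
floor(15.78294) = 15.

15


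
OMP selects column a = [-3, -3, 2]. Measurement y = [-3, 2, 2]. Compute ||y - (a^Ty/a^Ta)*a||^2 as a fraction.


a^T a = 22.
a^T y = 7.
coeff = 7/22 = 7/22.
||r||^2 = 325/22.

325/22


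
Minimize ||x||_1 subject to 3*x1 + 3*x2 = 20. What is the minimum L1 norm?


Axis intercepts:
  x1 = 20/3, x2 = 0: L1 = 20/3
  x1 = 0, x2 = 20/3: L1 = 20/3
x* = (20/3, 0)
||x*||_1 = 20/3.

20/3


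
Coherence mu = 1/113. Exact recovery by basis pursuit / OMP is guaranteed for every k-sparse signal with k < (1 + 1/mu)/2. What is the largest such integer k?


1/mu = 113.
1 + 1/mu = 114.
(1 + 1/mu)/2 = 57 is an integer and the inequality is strict, so k_max = 57 - 1 = 56.

56


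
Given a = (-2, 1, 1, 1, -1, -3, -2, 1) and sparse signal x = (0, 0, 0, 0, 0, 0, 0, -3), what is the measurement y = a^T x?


Non-zero terms: ['1*-3']
Products: [-3]
y = sum = -3.

-3


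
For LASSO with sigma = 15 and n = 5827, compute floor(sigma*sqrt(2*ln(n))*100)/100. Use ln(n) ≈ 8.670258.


ln(5827) ≈ 8.670258.
2*ln(n) ≈ 17.340516.
sqrt(2*ln(n)) ≈ sqrt(17.340516) ≈ 4.164195.
lambda ≈ 15*4.164195 = 62.462925.
floor(lambda*100)/100 = 62.46.

62.46


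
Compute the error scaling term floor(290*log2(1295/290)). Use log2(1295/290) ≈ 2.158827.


log2(n/k) = log2(1295/290) ≈ 2.158827.
k*log2(n/k) ≈ 290*2.158827 = 626.05983.
floor(626.05983) = 626.

626


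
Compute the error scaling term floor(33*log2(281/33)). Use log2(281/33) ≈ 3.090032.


log2(n/k) = log2(281/33) ≈ 3.090032.
k*log2(n/k) ≈ 33*3.090032 = 101.971056.
floor(101.971056) = 101.

101


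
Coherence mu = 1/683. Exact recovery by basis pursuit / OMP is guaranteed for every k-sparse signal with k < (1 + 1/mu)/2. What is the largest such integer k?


1/mu = 683.
1 + 1/mu = 684.
(1 + 1/mu)/2 = 342 is an integer and the inequality is strict, so k_max = 342 - 1 = 341.

341


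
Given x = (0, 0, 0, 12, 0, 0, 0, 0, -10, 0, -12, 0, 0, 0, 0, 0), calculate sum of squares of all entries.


Non-zero entries: [(3, 12), (8, -10), (10, -12)]
Squares: [144, 100, 144]
||x||_2^2 = sum = 388.

388


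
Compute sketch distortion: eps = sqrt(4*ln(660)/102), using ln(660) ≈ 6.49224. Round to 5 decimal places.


ln(660) ≈ 6.49224.
4*ln(N)/m ≈ 4*6.49224/102 ≈ 0.25459765.
eps = sqrt(0.25459765) ≈ 0.5045767 ≈ 0.50458.

0.50458


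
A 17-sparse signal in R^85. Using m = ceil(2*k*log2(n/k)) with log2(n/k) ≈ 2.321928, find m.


log2(n/k) = log2(85/17) ≈ 2.321928.
2*k*log2(n/k) ≈ 2*17*2.321928 = 78.945552.
m = ceil(78.945552) = 79.

79


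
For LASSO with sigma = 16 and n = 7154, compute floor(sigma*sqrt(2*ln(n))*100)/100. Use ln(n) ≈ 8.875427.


ln(7154) ≈ 8.875427.
2*ln(n) ≈ 17.750854.
sqrt(2*ln(n)) ≈ sqrt(17.750854) ≈ 4.213176.
lambda ≈ 16*4.213176 = 67.410816.
floor(lambda*100)/100 = 67.41.

67.41


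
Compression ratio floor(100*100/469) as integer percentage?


100*m/n = 100*100/469 ≈ 21.322.
floor = 21.

21


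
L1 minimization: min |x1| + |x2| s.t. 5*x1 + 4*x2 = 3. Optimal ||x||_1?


Axis intercepts:
  x1 = 3/5, x2 = 0: L1 = 3/5
  x1 = 0, x2 = 3/4: L1 = 3/4
x* = (3/5, 0)
||x*||_1 = 3/5.

3/5


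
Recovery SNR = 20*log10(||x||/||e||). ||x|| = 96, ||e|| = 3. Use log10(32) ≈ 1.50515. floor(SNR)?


||x||/||e|| = 96/3 = 32.
log10(32) ≈ 1.50515.
20*log10(||x||/||e||) ≈ 20*1.50515 = 30.103.
floor(30.103) = 30.

30


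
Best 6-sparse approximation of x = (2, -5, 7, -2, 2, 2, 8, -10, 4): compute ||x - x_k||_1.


Sorted |x_i| descending: [10, 8, 7, 5, 4, 2, 2, 2, 2]
Keep top 6: [10, 8, 7, 5, 4, 2]
Tail entries: [2, 2, 2]
L1 error = sum of tail = 6.

6


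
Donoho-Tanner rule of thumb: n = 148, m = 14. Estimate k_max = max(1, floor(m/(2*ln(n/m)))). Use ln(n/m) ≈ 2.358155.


n/m = 148/14 = 74/7.
ln(n/m) ≈ 2.358155.
2*ln(n/m) ≈ 4.71631.
m/(2*ln(n/m)) ≈ 14/4.71631 ≈ 2.9684.
floor = 2.
k_max = max(1, 2) = 2.

2


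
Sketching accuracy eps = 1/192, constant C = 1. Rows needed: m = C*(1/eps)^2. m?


1/eps = 192.
(1/eps)^2 = 36864.
m = 1*36864 = 36864.

36864


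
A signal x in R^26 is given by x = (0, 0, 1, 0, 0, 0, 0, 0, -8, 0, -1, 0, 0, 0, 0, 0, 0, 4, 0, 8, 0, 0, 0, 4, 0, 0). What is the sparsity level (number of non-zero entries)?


Non-zero positions: [2, 8, 10, 17, 19, 23].
Sparsity = 6.

6


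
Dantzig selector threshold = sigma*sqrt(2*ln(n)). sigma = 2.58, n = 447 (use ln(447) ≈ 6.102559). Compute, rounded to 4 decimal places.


ln(447) ≈ 6.102559.
2*ln(n) ≈ 12.205118.
sqrt(2*ln(n)) ≈ sqrt(12.205118) ≈ 3.493582.
threshold ≈ 2.58*3.493582 = 9.01344156 ≈ 9.0134.

9.0134


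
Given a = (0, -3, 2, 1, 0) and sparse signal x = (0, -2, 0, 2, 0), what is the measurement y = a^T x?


Non-zero terms: ['-3*-2', '1*2']
Products: [6, 2]
y = sum = 8.

8


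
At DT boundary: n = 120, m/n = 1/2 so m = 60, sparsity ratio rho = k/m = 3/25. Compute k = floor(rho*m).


m = 1/2*120 = 60.
rho = 3/25.
rho*m = 3/25*60 = 7.2.
k = floor(7.2) = 7.

7


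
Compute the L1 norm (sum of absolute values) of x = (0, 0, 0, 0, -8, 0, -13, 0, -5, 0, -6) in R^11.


Non-zero entries: [(4, -8), (6, -13), (8, -5), (10, -6)]
Absolute values: [8, 13, 5, 6]
||x||_1 = sum = 32.

32


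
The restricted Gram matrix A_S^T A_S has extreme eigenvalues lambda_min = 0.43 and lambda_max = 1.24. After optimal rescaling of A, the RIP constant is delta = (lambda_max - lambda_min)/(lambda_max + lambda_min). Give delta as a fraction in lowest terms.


lambda_max - lambda_min = 1.24 - 0.43 = 0.81.
lambda_max + lambda_min = 1.24 + 0.43 = 1.67.
delta = 0.81/1.67 = 81/167.

81/167


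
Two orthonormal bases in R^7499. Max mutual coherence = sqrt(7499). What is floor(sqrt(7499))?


86^2 = 7396 <= 7499 < 7569 = 87^2, so 86 <= sqrt(7499) < 87.
floor(sqrt(7499)) = 86.

86


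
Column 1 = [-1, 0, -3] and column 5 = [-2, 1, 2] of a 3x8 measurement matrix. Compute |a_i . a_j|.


Inner product: -1*-2 + 0*1 + -3*2
Products: [2, 0, -6]
Sum = -4.
|dot| = 4.

4


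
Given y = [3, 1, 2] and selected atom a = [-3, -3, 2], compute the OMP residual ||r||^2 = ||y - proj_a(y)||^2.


a^T a = 22.
a^T y = -8.
coeff = -8/22 = -4/11.
||r||^2 = 122/11.

122/11


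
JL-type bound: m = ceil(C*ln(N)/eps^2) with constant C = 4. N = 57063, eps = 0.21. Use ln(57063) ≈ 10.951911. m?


ln(57063) ≈ 10.951911.
eps^2 = 0.21^2 = 0.0441.
C*ln(N)/eps^2 ≈ 4*10.951911/0.0441 ≈ 993.3706.
m = ceil(993.3706) = 994.

994


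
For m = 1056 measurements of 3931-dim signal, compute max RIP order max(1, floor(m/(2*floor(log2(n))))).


floor(log2(3931)) = 11.
2*11 = 22.
m/(2*floor(log2(n))) = 1056/22 ≈ 48.0.
floor = 48.
k = max(1, 48) = 48.

48


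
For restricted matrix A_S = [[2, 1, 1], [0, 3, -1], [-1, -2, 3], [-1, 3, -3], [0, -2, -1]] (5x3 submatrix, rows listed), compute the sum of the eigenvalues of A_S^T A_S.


Sum of eigenvalues of A_S^T A_S = trace(A_S^T A_S) = sum of squared column norms of A_S.
A_S^T A_S diagonal: [6, 27, 21].
trace = 6 + 27 + 21 = 54.

54


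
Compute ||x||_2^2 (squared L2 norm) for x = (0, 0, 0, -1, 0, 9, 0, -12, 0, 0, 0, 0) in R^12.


Non-zero entries: [(3, -1), (5, 9), (7, -12)]
Squares: [1, 81, 144]
||x||_2^2 = sum = 226.

226


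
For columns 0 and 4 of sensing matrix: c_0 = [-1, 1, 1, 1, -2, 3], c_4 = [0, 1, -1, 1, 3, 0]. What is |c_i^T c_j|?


Inner product: -1*0 + 1*1 + 1*-1 + 1*1 + -2*3 + 3*0
Products: [0, 1, -1, 1, -6, 0]
Sum = -5.
|dot| = 5.

5


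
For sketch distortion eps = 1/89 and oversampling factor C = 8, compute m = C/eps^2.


1/eps = 89.
(1/eps)^2 = 7921.
m = 8*7921 = 63368.

63368


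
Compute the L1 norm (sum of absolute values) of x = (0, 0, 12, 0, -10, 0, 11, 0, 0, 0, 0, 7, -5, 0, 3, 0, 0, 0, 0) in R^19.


Non-zero entries: [(2, 12), (4, -10), (6, 11), (11, 7), (12, -5), (14, 3)]
Absolute values: [12, 10, 11, 7, 5, 3]
||x||_1 = sum = 48.

48


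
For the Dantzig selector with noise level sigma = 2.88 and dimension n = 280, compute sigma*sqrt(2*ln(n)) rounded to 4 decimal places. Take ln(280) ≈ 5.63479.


ln(280) ≈ 5.63479.
2*ln(n) ≈ 11.26958.
sqrt(2*ln(n)) ≈ sqrt(11.26958) ≈ 3.35702.
threshold ≈ 2.88*3.35702 = 9.6682176 ≈ 9.6682.

9.6682


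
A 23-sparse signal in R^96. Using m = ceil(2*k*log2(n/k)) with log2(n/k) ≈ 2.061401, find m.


log2(n/k) = log2(96/23) ≈ 2.061401.
2*k*log2(n/k) ≈ 2*23*2.061401 = 94.824446.
m = ceil(94.824446) = 95.

95


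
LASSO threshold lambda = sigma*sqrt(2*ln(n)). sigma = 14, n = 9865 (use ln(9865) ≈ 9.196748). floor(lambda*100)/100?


ln(9865) ≈ 9.196748.
2*ln(n) ≈ 18.393496.
sqrt(2*ln(n)) ≈ sqrt(18.393496) ≈ 4.288764.
lambda ≈ 14*4.288764 = 60.042696.
floor(lambda*100)/100 = 60.04.

60.04


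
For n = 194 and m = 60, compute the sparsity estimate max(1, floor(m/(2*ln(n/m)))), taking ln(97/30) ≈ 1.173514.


n/m = 194/60 = 97/30.
ln(n/m) ≈ 1.173514.
2*ln(n/m) ≈ 2.347028.
m/(2*ln(n/m)) ≈ 60/2.347028 ≈ 25.5642.
floor = 25.
k_max = max(1, 25) = 25.

25


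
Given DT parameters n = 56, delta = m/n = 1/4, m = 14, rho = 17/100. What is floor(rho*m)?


m = 1/4*56 = 14.
rho = 17/100.
rho*m = 17/100*14 = 2.38.
k = floor(2.38) = 2.

2


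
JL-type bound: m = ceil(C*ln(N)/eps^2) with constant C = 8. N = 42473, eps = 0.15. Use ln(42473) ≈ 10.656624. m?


ln(42473) ≈ 10.656624.
eps^2 = 0.15^2 = 0.0225.
C*ln(N)/eps^2 ≈ 8*10.656624/0.0225 ≈ 3789.0219.
m = ceil(3789.0219) = 3790.

3790


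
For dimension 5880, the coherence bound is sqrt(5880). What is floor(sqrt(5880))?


76^2 = 5776 <= 5880 < 5929 = 77^2, so 76 <= sqrt(5880) < 77.
floor(sqrt(5880)) = 76.

76


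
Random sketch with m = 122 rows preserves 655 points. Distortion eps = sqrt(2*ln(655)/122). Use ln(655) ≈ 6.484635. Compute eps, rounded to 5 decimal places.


ln(655) ≈ 6.484635.
2*ln(N)/m ≈ 2*6.484635/122 ≈ 0.10630549.
eps = sqrt(0.10630549) ≈ 0.3260452 ≈ 0.32605.

0.32605


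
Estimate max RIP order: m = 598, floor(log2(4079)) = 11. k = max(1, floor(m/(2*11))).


floor(log2(4079)) = 11.
2*11 = 22.
m/(2*floor(log2(n))) = 598/22 ≈ 27.1818.
floor = 27.
k = max(1, 27) = 27.

27


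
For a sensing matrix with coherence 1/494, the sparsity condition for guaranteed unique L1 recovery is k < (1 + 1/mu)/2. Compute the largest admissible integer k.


1/mu = 494.
1 + 1/mu = 495.
(1 + 1/mu)/2 = 247.5 is not an integer, so k_max = floor(247.5) = 247.

247


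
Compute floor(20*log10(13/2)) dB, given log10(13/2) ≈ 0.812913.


||x||/||e|| = 13/2.
log10(13/2) ≈ 0.812913.
20*log10(||x||/||e||) ≈ 20*0.812913 = 16.25826.
floor(16.25826) = 16.

16


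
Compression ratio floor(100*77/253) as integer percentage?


100*m/n = 100*77/253 ≈ 30.4348.
floor = 30.

30


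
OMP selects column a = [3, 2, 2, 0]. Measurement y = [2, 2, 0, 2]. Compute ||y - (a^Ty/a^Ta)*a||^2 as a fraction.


a^T a = 17.
a^T y = 10.
coeff = 10/17 = 10/17.
||r||^2 = 104/17.

104/17


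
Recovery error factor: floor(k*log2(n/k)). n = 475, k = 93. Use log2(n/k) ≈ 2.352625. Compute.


log2(n/k) = log2(475/93) ≈ 2.352625.
k*log2(n/k) ≈ 93*2.352625 = 218.794125.
floor(218.794125) = 218.

218


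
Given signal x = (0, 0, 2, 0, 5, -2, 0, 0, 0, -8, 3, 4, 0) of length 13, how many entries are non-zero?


Non-zero positions: [2, 4, 5, 9, 10, 11].
Sparsity = 6.

6


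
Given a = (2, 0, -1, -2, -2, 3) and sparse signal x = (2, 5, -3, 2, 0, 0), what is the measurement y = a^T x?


Non-zero terms: ['2*2', '0*5', '-1*-3', '-2*2']
Products: [4, 0, 3, -4]
y = sum = 3.

3


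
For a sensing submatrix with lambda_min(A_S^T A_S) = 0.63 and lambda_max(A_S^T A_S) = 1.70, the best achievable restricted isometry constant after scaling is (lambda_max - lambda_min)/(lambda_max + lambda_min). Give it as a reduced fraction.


lambda_max - lambda_min = 1.70 - 0.63 = 1.07.
lambda_max + lambda_min = 1.70 + 0.63 = 2.33.
delta = 1.07/2.33 = 107/233.

107/233


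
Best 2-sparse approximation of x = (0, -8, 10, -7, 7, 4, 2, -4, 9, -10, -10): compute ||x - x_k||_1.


Sorted |x_i| descending: [10, 10, 10, 9, 8, 7, 7, 4, 4, 2, 0]
Keep top 2: [10, 10]
Tail entries: [10, 9, 8, 7, 7, 4, 4, 2, 0]
L1 error = sum of tail = 51.

51


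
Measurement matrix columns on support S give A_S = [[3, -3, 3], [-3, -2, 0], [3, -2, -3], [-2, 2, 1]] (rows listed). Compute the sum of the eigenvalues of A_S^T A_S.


Sum of eigenvalues of A_S^T A_S = trace(A_S^T A_S) = sum of squared column norms of A_S.
A_S^T A_S diagonal: [31, 21, 19].
trace = 31 + 21 + 19 = 71.

71


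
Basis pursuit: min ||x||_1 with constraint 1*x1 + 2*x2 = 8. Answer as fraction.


Axis intercepts:
  x1 = 8, x2 = 0: L1 = 8
  x1 = 0, x2 = 4: L1 = 4
x* = (0, 4)
||x*||_1 = 4.

4


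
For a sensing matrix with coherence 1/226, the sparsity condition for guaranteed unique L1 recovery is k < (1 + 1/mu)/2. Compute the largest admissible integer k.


1/mu = 226.
1 + 1/mu = 227.
(1 + 1/mu)/2 = 113.5 is not an integer, so k_max = floor(113.5) = 113.

113


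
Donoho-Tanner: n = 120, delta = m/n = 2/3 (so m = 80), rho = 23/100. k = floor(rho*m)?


m = 2/3*120 = 80.
rho = 23/100.
rho*m = 23/100*80 = 18.4.
k = floor(18.4) = 18.

18


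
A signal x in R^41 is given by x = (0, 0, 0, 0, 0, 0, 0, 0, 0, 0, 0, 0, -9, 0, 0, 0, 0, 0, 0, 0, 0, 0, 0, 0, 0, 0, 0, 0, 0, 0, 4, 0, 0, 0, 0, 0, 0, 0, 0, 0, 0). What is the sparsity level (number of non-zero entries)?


Non-zero positions: [12, 30].
Sparsity = 2.

2


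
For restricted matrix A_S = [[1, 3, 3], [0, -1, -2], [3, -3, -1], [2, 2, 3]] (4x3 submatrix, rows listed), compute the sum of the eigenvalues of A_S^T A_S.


Sum of eigenvalues of A_S^T A_S = trace(A_S^T A_S) = sum of squared column norms of A_S.
A_S^T A_S diagonal: [14, 23, 23].
trace = 14 + 23 + 23 = 60.

60


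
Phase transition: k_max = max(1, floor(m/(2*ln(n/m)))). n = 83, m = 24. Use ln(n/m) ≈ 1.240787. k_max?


n/m = 83/24.
ln(n/m) ≈ 1.240787.
2*ln(n/m) ≈ 2.481574.
m/(2*ln(n/m)) ≈ 24/2.481574 ≈ 9.6713.
floor = 9.
k_max = max(1, 9) = 9.

9


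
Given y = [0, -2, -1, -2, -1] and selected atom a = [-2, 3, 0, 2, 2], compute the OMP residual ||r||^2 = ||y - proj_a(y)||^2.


a^T a = 21.
a^T y = -12.
coeff = -12/21 = -4/7.
||r||^2 = 22/7.

22/7


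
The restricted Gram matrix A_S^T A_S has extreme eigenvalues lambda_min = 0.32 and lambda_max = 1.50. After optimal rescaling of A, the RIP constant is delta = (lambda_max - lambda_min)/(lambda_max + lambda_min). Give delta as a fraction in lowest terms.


lambda_max - lambda_min = 1.50 - 0.32 = 1.18.
lambda_max + lambda_min = 1.50 + 0.32 = 1.82.
delta = 1.18/1.82 = 118/182 = 59/91.

59/91


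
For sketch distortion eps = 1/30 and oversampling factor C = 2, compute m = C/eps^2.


1/eps = 30.
(1/eps)^2 = 900.
m = 2*900 = 1800.

1800


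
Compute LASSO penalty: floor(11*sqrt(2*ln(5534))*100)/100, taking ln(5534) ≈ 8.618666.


ln(5534) ≈ 8.618666.
2*ln(n) ≈ 17.237332.
sqrt(2*ln(n)) ≈ sqrt(17.237332) ≈ 4.151787.
lambda ≈ 11*4.151787 = 45.669657.
floor(lambda*100)/100 = 45.66.

45.66


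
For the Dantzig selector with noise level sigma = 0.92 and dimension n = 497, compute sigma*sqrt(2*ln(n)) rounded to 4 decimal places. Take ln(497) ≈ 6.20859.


ln(497) ≈ 6.20859.
2*ln(n) ≈ 12.41718.
sqrt(2*ln(n)) ≈ sqrt(12.41718) ≈ 3.523802.
threshold ≈ 0.92*3.523802 = 3.24189784 ≈ 3.2419.

3.2419


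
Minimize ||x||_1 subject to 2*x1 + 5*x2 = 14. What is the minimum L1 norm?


Axis intercepts:
  x1 = 7, x2 = 0: L1 = 7
  x1 = 0, x2 = 14/5: L1 = 14/5
x* = (0, 14/5)
||x*||_1 = 14/5.

14/5


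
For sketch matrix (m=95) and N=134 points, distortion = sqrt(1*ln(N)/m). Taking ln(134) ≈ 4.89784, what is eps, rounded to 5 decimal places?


ln(134) ≈ 4.89784.
1*ln(N)/m ≈ 1*4.89784/95 ≈ 0.05155621.
eps = sqrt(0.05155621) ≈ 0.2270599 ≈ 0.22706.

0.22706


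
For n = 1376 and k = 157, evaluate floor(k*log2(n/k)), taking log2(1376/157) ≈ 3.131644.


log2(n/k) = log2(1376/157) ≈ 3.131644.
k*log2(n/k) ≈ 157*3.131644 = 491.668108.
floor(491.668108) = 491.

491


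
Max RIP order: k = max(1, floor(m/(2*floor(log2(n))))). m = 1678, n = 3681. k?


floor(log2(3681)) = 11.
2*11 = 22.
m/(2*floor(log2(n))) = 1678/22 ≈ 76.2727.
floor = 76.
k = max(1, 76) = 76.

76


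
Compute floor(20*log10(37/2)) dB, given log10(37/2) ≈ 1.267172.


||x||/||e|| = 37/2.
log10(37/2) ≈ 1.267172.
20*log10(||x||/||e||) ≈ 20*1.267172 = 25.34344.
floor(25.34344) = 25.

25


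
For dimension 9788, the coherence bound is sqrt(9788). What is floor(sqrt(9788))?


98^2 = 9604 <= 9788 < 9801 = 99^2, so 98 <= sqrt(9788) < 99.
floor(sqrt(9788)) = 98.

98


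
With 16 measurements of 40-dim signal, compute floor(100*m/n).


100*m/n = 100*16/40 ≈ 40.0.
floor = 40.

40


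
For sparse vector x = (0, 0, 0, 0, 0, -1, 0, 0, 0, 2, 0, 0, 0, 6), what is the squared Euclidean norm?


Non-zero entries: [(5, -1), (9, 2), (13, 6)]
Squares: [1, 4, 36]
||x||_2^2 = sum = 41.

41


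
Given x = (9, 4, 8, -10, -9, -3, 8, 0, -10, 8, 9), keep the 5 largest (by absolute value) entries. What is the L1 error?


Sorted |x_i| descending: [10, 10, 9, 9, 9, 8, 8, 8, 4, 3, 0]
Keep top 5: [10, 10, 9, 9, 9]
Tail entries: [8, 8, 8, 4, 3, 0]
L1 error = sum of tail = 31.

31


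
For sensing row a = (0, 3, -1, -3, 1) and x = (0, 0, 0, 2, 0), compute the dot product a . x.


Non-zero terms: ['-3*2']
Products: [-6]
y = sum = -6.

-6


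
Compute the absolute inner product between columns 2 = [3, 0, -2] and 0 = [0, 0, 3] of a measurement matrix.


Inner product: 3*0 + 0*0 + -2*3
Products: [0, 0, -6]
Sum = -6.
|dot| = 6.

6


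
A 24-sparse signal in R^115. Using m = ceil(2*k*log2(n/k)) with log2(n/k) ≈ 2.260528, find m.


log2(n/k) = log2(115/24) ≈ 2.260528.
2*k*log2(n/k) ≈ 2*24*2.260528 = 108.505344.
m = ceil(108.505344) = 109.

109


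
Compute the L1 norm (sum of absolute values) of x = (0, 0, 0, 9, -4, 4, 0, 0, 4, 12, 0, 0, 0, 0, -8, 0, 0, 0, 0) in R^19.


Non-zero entries: [(3, 9), (4, -4), (5, 4), (8, 4), (9, 12), (14, -8)]
Absolute values: [9, 4, 4, 4, 12, 8]
||x||_1 = sum = 41.

41


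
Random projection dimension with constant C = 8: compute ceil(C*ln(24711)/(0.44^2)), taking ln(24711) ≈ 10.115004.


ln(24711) ≈ 10.115004.
eps^2 = 0.44^2 = 0.1936.
C*ln(N)/eps^2 ≈ 8*10.115004/0.1936 ≈ 417.9754.
m = ceil(417.9754) = 418.

418


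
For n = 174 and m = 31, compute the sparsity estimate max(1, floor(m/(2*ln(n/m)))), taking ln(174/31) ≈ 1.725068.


n/m = 174/31.
ln(n/m) ≈ 1.725068.
2*ln(n/m) ≈ 3.450136.
m/(2*ln(n/m)) ≈ 31/3.450136 ≈ 8.9852.
floor = 8.
k_max = max(1, 8) = 8.

8


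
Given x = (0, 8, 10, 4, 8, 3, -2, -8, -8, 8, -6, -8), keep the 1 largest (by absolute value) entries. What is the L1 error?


Sorted |x_i| descending: [10, 8, 8, 8, 8, 8, 8, 6, 4, 3, 2, 0]
Keep top 1: [10]
Tail entries: [8, 8, 8, 8, 8, 8, 6, 4, 3, 2, 0]
L1 error = sum of tail = 63.

63


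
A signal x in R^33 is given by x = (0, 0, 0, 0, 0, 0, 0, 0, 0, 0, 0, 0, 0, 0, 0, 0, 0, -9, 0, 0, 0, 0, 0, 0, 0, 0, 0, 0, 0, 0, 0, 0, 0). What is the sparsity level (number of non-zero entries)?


Non-zero positions: [17].
Sparsity = 1.

1


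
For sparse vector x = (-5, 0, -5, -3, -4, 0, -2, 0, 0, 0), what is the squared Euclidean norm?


Non-zero entries: [(0, -5), (2, -5), (3, -3), (4, -4), (6, -2)]
Squares: [25, 25, 9, 16, 4]
||x||_2^2 = sum = 79.

79


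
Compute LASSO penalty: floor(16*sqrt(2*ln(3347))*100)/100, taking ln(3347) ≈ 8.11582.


ln(3347) ≈ 8.11582.
2*ln(n) ≈ 16.23164.
sqrt(2*ln(n)) ≈ sqrt(16.23164) ≈ 4.028851.
lambda ≈ 16*4.028851 = 64.461616.
floor(lambda*100)/100 = 64.46.

64.46
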